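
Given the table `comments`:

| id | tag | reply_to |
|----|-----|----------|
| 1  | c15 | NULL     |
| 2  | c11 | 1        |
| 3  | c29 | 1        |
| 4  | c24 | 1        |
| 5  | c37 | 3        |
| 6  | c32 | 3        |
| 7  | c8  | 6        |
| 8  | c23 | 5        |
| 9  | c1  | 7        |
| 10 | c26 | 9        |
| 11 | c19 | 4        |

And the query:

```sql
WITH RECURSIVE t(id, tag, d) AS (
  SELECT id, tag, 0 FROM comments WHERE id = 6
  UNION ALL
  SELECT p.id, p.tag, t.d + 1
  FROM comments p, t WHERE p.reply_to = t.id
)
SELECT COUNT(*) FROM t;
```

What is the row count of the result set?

Base: id=6 (c32) at d 0.
Iteration 1: rows with reply_to in {6} -> c8 (id 7, d 1).
Iteration 2: rows with reply_to in {7} -> c1 (id 9, d 2).
Iteration 3: rows with reply_to in {9} -> c26 (id 10, d 3).
Iteration 4: no rows with reply_to in {10}; recursion stops.
Total rows emitted: 4.

4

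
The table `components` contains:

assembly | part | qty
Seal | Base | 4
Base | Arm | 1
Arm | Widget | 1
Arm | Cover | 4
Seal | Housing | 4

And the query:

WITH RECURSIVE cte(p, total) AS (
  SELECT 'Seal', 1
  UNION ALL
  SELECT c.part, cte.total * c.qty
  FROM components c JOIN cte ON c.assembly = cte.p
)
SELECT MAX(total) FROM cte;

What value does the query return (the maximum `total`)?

Base: (Seal, total=1).
Iteration 1: components of {Seal} -> Base = 1*4 = 4, Housing = 1*4 = 4.
Iteration 2: components of {Base,Housing} -> Arm = 4*1 = 4.
Iteration 3: components of {Arm} -> Cover = 4*4 = 16, Widget = 4*1 = 4.
Iteration 4: no further components; recursion stops.
total values: 1, 4, 4, 4, 4, 16; the maximum is 16.

16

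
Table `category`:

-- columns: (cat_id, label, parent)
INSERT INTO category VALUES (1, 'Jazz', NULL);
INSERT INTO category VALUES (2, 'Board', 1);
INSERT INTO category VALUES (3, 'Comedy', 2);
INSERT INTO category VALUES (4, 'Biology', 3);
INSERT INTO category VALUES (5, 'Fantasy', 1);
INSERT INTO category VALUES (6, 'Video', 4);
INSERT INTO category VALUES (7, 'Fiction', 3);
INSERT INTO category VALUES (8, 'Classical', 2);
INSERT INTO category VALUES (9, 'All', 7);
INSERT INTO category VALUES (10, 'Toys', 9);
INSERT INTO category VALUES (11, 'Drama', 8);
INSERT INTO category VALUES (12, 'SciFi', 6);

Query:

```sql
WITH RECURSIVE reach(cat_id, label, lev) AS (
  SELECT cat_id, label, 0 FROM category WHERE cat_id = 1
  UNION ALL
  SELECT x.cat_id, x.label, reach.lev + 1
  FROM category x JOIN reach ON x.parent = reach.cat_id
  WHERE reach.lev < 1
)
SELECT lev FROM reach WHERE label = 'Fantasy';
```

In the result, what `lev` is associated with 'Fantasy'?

1

Base: cat_id=1 (Jazz) at lev 0.
Iteration 1: rows with parent in {1} -> Board (id 2, lev 1), Fantasy (id 5, lev 1).
Iteration 2: lev < 1 fails for all current rows; recursion stops.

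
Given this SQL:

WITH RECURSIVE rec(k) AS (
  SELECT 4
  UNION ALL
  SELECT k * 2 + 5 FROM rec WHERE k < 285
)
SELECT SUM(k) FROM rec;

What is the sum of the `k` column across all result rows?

1108

Base: k=4.
Iteration 1: 4 < 285 holds -> k = 4 * 2 + 5 = 13.
Iteration 2: 13 < 285 holds -> k = 13 * 2 + 5 = 31.
Iteration 3: 31 < 285 holds -> k = 31 * 2 + 5 = 67.
Iteration 4: 67 < 285 holds -> k = 67 * 2 + 5 = 139.
Iteration 5: 139 < 285 holds -> k = 139 * 2 + 5 = 283.
Iteration 6: 283 < 285 holds -> k = 283 * 2 + 5 = 571.
Iteration 7: 571 < 285 fails; recursion stops.
SUM(k) = 4 + 13 + 31 + 67 + 139 + 283 + 571 = 1108.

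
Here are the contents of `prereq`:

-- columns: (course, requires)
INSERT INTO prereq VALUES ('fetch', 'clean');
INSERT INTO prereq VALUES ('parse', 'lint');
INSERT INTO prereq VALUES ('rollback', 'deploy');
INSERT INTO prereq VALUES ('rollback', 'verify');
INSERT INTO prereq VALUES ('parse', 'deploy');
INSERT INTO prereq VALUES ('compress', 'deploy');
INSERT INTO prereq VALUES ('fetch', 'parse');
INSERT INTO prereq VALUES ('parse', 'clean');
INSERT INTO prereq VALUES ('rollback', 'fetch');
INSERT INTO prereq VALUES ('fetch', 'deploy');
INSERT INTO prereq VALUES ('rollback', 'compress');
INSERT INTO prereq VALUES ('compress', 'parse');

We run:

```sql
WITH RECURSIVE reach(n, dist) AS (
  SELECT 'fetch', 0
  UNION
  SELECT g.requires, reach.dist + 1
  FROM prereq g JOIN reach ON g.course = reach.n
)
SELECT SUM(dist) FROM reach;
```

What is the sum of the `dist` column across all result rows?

9

Base: (fetch, dist=0).
Iteration 1: edges from {fetch} -> (clean, dist=1), (deploy, dist=1), (parse, dist=1).
Iteration 2: edges from {clean,deploy,parse} -> (clean, dist=2), (deploy, dist=2), (lint, dist=2).
Iteration 3: no outgoing edges from {clean,deploy,lint}; recursion stops.
SUM(dist) = 0 + 1 + 1 + 1 + 2 + 2 + 2 = 9.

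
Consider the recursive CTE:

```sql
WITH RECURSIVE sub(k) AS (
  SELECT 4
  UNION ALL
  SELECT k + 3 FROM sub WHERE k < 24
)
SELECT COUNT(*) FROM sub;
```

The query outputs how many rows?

8

Base: k=4.
Iteration 1: 4 < 24 holds -> k = 4 + 3 = 7.
Iteration 2: 7 < 24 holds -> k = 7 + 3 = 10.
Iteration 3: 10 < 24 holds -> k = 10 + 3 = 13.
Iteration 4: 13 < 24 holds -> k = 13 + 3 = 16.
Iteration 5: 16 < 24 holds -> k = 16 + 3 = 19.
Iteration 6: 19 < 24 holds -> k = 19 + 3 = 22.
Iteration 7: 22 < 24 holds -> k = 22 + 3 = 25.
Iteration 8: 25 < 24 fails; recursion stops.
Total rows emitted: 8.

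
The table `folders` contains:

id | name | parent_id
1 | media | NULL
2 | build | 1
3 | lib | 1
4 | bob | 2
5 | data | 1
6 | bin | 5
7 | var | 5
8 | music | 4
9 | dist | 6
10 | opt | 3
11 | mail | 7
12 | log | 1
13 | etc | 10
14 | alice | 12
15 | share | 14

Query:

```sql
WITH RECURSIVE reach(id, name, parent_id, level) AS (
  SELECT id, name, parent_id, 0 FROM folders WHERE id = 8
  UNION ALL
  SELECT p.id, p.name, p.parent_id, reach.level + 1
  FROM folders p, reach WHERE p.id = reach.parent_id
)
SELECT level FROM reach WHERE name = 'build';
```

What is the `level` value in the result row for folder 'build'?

Base: id=8 (music), parent_id=4, level 0.
Iteration 1: join on id=4 -> bob (id 4, parent_id=2, level 1).
Iteration 2: join on id=2 -> build (id 2, parent_id=1, level 2).
Iteration 3: join on id=1 -> media (id 1, parent_id=NULL, level 3).
Iteration 4: parent_id is NULL; no match; recursion stops.

2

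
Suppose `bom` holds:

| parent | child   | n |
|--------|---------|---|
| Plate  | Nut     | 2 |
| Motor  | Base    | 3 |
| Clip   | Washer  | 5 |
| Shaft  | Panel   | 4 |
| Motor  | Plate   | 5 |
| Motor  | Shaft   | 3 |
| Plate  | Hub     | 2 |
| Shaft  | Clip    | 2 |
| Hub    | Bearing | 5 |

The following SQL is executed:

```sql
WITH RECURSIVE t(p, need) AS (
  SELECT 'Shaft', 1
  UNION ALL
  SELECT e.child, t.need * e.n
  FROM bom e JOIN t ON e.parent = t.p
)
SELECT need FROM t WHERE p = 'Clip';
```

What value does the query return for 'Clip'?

2

Base: (Shaft, need=1).
Iteration 1: components of {Shaft} -> Clip = 1*2 = 2, Panel = 1*4 = 4.
Iteration 2: components of {Clip,Panel} -> Washer = 2*5 = 10.
Iteration 3: no further components; recursion stops.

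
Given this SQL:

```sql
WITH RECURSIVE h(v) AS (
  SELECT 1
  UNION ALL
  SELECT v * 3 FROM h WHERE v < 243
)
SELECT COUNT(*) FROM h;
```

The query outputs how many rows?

Base: v=1.
Iteration 1: 1 < 243 holds -> v = 1 * 3 = 3.
Iteration 2: 3 < 243 holds -> v = 3 * 3 = 9.
Iteration 3: 9 < 243 holds -> v = 9 * 3 = 27.
Iteration 4: 27 < 243 holds -> v = 27 * 3 = 81.
Iteration 5: 81 < 243 holds -> v = 81 * 3 = 243.
Iteration 6: 243 < 243 fails; recursion stops.
Total rows emitted: 6.

6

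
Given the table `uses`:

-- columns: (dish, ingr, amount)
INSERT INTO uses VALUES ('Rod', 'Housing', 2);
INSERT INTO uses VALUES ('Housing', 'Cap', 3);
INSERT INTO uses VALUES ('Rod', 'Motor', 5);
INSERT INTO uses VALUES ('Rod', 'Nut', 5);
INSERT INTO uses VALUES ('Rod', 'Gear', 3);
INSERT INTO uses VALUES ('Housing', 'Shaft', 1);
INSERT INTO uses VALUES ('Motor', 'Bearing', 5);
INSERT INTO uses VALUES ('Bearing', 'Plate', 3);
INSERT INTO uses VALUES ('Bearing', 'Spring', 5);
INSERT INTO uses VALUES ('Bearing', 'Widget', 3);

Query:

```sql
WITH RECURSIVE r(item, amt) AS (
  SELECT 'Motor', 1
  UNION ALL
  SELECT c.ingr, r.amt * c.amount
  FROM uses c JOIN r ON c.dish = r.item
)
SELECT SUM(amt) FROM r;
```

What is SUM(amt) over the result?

61

Base: (Motor, amt=1).
Iteration 1: components of {Motor} -> Bearing = 1*5 = 5.
Iteration 2: components of {Bearing} -> Plate = 5*3 = 15, Spring = 5*5 = 25, Widget = 5*3 = 15.
Iteration 3: no further components; recursion stops.
SUM(amt) = 1 + 5 + 15 + 25 + 15 = 61.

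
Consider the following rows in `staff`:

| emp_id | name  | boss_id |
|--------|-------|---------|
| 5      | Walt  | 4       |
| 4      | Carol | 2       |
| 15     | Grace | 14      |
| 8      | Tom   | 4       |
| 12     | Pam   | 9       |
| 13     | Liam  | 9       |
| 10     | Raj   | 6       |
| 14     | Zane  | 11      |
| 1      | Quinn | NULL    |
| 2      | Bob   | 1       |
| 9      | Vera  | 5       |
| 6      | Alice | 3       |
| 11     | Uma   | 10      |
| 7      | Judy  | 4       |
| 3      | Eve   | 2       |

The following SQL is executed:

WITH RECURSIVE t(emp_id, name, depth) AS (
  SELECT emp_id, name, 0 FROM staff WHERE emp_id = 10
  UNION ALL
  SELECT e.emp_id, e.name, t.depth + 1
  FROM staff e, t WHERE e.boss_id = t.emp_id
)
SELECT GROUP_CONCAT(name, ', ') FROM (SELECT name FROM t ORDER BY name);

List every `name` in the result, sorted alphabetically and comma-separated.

Grace, Raj, Uma, Zane

Base: emp_id=10 (Raj) at depth 0.
Iteration 1: rows with boss_id in {10} -> Uma (id 11, depth 1).
Iteration 2: rows with boss_id in {11} -> Zane (id 14, depth 2).
Iteration 3: rows with boss_id in {14} -> Grace (id 15, depth 3).
Iteration 4: no rows with boss_id in {15}; recursion stops.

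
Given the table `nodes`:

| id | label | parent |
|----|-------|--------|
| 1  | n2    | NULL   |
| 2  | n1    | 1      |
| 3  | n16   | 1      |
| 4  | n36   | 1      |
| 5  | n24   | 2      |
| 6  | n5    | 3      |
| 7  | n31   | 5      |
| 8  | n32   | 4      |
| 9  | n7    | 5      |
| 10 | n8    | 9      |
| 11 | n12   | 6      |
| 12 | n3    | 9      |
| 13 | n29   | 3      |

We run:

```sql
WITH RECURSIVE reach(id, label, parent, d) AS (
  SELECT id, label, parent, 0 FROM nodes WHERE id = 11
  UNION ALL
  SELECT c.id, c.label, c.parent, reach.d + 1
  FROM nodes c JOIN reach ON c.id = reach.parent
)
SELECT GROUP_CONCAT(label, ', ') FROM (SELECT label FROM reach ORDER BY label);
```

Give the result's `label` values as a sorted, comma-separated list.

n12, n16, n2, n5

Base: id=11 (n12), parent=6, d 0.
Iteration 1: join on id=6 -> n5 (id 6, parent=3, d 1).
Iteration 2: join on id=3 -> n16 (id 3, parent=1, d 2).
Iteration 3: join on id=1 -> n2 (id 1, parent=NULL, d 3).
Iteration 4: parent is NULL; no match; recursion stops.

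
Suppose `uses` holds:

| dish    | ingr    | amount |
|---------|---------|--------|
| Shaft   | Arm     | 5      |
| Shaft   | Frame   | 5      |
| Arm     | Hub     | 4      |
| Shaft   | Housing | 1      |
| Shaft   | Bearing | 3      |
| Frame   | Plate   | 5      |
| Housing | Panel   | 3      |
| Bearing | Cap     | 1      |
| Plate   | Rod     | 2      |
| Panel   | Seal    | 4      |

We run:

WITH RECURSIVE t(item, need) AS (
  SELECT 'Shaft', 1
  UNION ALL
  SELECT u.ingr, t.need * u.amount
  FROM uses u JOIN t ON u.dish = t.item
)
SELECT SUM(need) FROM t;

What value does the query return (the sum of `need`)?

Base: (Shaft, need=1).
Iteration 1: components of {Shaft} -> Arm = 1*5 = 5, Bearing = 1*3 = 3, Frame = 1*5 = 5, Housing = 1*1 = 1.
Iteration 2: components of {Arm,Bearing,Frame,Housing} -> Cap = 3*1 = 3, Hub = 5*4 = 20, Panel = 1*3 = 3, Plate = 5*5 = 25.
Iteration 3: components of {Cap,Hub,Panel,Plate} -> Rod = 25*2 = 50, Seal = 3*4 = 12.
Iteration 4: no further components; recursion stops.
SUM(need) = 1 + 5 + 5 + 1 + 3 + 20 + 25 + 3 + 3 + 50 + 12 = 128.

128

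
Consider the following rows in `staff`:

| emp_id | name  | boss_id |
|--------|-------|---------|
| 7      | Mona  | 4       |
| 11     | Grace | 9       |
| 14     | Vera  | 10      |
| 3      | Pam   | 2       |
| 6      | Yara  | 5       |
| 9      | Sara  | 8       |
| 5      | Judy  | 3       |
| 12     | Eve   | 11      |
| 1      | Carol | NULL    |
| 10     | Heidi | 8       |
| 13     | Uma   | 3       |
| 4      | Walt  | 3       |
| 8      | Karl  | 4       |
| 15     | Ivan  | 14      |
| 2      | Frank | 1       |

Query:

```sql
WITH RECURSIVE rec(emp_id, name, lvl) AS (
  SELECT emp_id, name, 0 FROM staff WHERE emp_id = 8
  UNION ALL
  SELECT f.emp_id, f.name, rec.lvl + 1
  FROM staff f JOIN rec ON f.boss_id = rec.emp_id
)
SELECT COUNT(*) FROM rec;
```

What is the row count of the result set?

Base: emp_id=8 (Karl) at lvl 0.
Iteration 1: rows with boss_id in {8} -> Sara (id 9, lvl 1), Heidi (id 10, lvl 1).
Iteration 2: rows with boss_id in {9,10} -> Grace (id 11, lvl 2), Vera (id 14, lvl 2).
Iteration 3: rows with boss_id in {11,14} -> Eve (id 12, lvl 3), Ivan (id 15, lvl 3).
Iteration 4: no rows with boss_id in {12,15}; recursion stops.
Total rows emitted: 7.

7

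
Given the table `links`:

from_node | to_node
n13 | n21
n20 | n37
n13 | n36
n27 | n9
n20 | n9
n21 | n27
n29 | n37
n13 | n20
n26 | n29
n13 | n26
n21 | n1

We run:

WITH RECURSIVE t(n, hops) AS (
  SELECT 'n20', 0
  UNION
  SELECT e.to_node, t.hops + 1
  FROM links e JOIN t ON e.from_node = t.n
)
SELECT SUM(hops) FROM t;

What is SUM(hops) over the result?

2

Base: (n20, hops=0).
Iteration 1: edges from {n20} -> (n37, hops=1), (n9, hops=1).
Iteration 2: no outgoing edges from {n37,n9}; recursion stops.
SUM(hops) = 0 + 1 + 1 = 2.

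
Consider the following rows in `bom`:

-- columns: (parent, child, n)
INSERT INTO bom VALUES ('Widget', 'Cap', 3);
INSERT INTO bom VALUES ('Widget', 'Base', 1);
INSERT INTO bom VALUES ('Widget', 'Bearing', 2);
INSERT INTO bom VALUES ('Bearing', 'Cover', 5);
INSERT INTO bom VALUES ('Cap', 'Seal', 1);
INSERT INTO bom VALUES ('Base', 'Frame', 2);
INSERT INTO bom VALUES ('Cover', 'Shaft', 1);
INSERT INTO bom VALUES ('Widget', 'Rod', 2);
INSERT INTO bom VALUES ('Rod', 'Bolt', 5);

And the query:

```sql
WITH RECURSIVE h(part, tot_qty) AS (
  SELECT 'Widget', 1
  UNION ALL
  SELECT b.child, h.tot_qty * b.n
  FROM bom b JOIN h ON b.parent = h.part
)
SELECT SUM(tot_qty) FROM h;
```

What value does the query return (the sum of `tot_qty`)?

Base: (Widget, tot_qty=1).
Iteration 1: components of {Widget} -> Base = 1*1 = 1, Bearing = 1*2 = 2, Cap = 1*3 = 3, Rod = 1*2 = 2.
Iteration 2: components of {Base,Bearing,Cap,Rod} -> Bolt = 2*5 = 10, Cover = 2*5 = 10, Frame = 1*2 = 2, Seal = 3*1 = 3.
Iteration 3: components of {Bolt,Cover,Frame,Seal} -> Shaft = 10*1 = 10.
Iteration 4: no further components; recursion stops.
SUM(tot_qty) = 1 + 3 + 1 + 2 + 2 + 3 + 2 + 10 + 10 + 10 = 44.

44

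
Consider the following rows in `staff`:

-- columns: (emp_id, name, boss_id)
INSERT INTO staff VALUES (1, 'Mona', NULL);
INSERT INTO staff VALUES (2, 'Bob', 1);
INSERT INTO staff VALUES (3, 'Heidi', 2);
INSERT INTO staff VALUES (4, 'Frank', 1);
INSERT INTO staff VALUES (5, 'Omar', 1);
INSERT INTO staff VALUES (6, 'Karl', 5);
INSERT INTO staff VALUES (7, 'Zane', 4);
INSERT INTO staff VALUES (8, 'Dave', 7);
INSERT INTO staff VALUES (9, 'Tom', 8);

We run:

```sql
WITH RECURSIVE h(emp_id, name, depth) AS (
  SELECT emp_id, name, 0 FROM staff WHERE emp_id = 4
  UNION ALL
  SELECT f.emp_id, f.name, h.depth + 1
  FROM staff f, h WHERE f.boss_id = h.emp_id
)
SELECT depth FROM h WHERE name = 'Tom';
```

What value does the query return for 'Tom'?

3

Base: emp_id=4 (Frank) at depth 0.
Iteration 1: rows with boss_id in {4} -> Zane (id 7, depth 1).
Iteration 2: rows with boss_id in {7} -> Dave (id 8, depth 2).
Iteration 3: rows with boss_id in {8} -> Tom (id 9, depth 3).
Iteration 4: no rows with boss_id in {9}; recursion stops.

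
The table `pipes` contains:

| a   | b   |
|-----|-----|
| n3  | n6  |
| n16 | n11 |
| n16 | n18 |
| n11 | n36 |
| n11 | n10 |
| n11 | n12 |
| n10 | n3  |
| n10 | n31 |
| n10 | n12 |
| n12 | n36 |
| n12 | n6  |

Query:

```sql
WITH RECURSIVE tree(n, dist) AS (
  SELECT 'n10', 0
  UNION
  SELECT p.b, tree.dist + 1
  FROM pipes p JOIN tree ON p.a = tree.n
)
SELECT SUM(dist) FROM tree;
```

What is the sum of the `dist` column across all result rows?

7

Base: (n10, dist=0).
Iteration 1: edges from {n10} -> (n12, dist=1), (n3, dist=1), (n31, dist=1).
Iteration 2: edges from {n12,n3,n31} -> (n36, dist=2), (n6, dist=2). [UNION drops 1 duplicate row(s)]
Iteration 3: no outgoing edges from {n36,n6}; recursion stops.
SUM(dist) = 0 + 1 + 1 + 1 + 2 + 2 = 7.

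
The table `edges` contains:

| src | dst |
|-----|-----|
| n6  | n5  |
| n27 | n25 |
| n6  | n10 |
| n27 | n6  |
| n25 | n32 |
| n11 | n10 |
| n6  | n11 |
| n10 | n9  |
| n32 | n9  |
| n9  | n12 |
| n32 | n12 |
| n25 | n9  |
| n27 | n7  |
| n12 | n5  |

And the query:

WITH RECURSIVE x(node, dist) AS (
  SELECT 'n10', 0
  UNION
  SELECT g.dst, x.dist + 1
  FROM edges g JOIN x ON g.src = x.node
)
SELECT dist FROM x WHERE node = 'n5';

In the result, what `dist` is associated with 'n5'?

3

Base: (n10, dist=0).
Iteration 1: edges from {n10} -> (n9, dist=1).
Iteration 2: edges from {n9} -> (n12, dist=2).
Iteration 3: edges from {n12} -> (n5, dist=3).
Iteration 4: no outgoing edges from {n5}; recursion stops.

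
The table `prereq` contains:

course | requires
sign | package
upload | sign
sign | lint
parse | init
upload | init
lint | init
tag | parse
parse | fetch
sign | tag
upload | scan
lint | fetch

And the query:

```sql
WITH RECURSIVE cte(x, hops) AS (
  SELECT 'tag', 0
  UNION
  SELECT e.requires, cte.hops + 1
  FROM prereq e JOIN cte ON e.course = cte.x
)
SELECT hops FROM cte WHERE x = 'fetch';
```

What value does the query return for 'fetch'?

2

Base: (tag, hops=0).
Iteration 1: edges from {tag} -> (parse, hops=1).
Iteration 2: edges from {parse} -> (fetch, hops=2), (init, hops=2).
Iteration 3: no outgoing edges from {fetch,init}; recursion stops.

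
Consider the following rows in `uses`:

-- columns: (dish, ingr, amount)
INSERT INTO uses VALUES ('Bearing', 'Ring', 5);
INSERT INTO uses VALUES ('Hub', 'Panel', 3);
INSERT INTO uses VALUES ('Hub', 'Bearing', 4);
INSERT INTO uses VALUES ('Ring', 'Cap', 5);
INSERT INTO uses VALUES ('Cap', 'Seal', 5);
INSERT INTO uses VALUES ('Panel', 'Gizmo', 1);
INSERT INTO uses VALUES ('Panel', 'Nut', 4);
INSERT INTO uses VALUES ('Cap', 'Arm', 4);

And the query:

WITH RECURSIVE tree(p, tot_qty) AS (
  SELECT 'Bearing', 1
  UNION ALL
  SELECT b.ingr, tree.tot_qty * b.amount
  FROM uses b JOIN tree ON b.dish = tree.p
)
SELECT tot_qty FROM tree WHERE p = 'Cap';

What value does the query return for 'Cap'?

25

Base: (Bearing, tot_qty=1).
Iteration 1: components of {Bearing} -> Ring = 1*5 = 5.
Iteration 2: components of {Ring} -> Cap = 5*5 = 25.
Iteration 3: components of {Cap} -> Arm = 25*4 = 100, Seal = 25*5 = 125.
Iteration 4: no further components; recursion stops.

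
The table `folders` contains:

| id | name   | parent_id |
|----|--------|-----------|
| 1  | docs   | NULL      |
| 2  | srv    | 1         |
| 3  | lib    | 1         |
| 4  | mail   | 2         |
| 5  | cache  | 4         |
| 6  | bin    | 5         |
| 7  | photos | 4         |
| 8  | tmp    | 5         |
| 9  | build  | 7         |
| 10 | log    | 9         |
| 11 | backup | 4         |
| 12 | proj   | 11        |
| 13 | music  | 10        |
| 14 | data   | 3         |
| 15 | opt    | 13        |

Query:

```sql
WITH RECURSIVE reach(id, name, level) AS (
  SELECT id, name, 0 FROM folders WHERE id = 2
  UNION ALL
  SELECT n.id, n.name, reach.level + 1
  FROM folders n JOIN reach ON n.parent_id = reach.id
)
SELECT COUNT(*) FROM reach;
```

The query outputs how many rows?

Base: id=2 (srv) at level 0.
Iteration 1: rows with parent_id in {2} -> mail (id 4, level 1).
Iteration 2: rows with parent_id in {4} -> cache (id 5, level 2), photos (id 7, level 2), backup (id 11, level 2).
Iteration 3: rows with parent_id in {5,7,11} -> bin (id 6, level 3), tmp (id 8, level 3), build (id 9, level 3), proj (id 12, level 3).
Iteration 4: rows with parent_id in {6,8,9,12} -> log (id 10, level 4).
Iteration 5: rows with parent_id in {10} -> music (id 13, level 5).
Iteration 6: rows with parent_id in {13} -> opt (id 15, level 6).
Iteration 7: no rows with parent_id in {15}; recursion stops.
Total rows emitted: 12.

12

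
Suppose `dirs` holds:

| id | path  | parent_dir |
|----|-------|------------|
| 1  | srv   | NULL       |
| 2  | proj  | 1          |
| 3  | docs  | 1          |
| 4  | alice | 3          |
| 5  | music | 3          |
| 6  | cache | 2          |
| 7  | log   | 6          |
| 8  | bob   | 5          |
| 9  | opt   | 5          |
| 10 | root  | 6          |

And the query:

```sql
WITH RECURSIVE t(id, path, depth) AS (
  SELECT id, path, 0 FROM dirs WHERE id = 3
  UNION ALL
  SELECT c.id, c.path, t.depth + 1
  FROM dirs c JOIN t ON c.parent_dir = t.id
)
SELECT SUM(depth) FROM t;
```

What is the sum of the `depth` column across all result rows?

Base: id=3 (docs) at depth 0.
Iteration 1: rows with parent_dir in {3} -> alice (id 4, depth 1), music (id 5, depth 1).
Iteration 2: rows with parent_dir in {4,5} -> bob (id 8, depth 2), opt (id 9, depth 2).
Iteration 3: no rows with parent_dir in {8,9}; recursion stops.
SUM(depth) = 0 + 1 + 1 + 2 + 2 = 6.

6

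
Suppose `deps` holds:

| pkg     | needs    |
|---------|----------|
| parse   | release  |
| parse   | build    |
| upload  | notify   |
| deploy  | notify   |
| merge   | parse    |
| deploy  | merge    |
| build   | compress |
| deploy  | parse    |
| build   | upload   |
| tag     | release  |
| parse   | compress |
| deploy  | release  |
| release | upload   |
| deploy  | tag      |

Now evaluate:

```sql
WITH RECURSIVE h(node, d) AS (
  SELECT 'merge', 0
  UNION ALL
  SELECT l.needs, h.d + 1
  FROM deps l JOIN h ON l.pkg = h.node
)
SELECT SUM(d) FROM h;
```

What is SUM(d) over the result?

Base: (merge, d=0).
Iteration 1: edges from {merge} -> (parse, d=1).
Iteration 2: edges from {parse} -> (build, d=2), (compress, d=2), (release, d=2).
Iteration 3: edges from {build,compress,release} -> (compress, d=3), (upload, d=3) x2. [UNION ALL keeps all 3 new rows, including repeats]
Iteration 4: edges from {compress,upload} -> (notify, d=4) x2. [UNION ALL keeps all 2 new rows, including repeats]
Iteration 5: no outgoing edges from {notify}; recursion stops.
SUM(d) = 0 + 1 + 2 + 2 + 2 + 3 + 3 + 3 + 4 + 4 = 24.

24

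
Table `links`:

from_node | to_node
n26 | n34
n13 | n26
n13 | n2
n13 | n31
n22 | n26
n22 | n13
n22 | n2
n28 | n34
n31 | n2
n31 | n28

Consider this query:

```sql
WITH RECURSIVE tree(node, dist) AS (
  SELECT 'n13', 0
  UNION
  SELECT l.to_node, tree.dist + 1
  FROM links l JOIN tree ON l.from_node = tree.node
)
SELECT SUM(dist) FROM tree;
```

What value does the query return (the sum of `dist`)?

12

Base: (n13, dist=0).
Iteration 1: edges from {n13} -> (n2, dist=1), (n26, dist=1), (n31, dist=1).
Iteration 2: edges from {n2,n26,n31} -> (n2, dist=2), (n28, dist=2), (n34, dist=2).
Iteration 3: edges from {n2,n28,n34} -> (n34, dist=3).
Iteration 4: no outgoing edges from {n34}; recursion stops.
SUM(dist) = 0 + 1 + 1 + 1 + 2 + 2 + 2 + 3 = 12.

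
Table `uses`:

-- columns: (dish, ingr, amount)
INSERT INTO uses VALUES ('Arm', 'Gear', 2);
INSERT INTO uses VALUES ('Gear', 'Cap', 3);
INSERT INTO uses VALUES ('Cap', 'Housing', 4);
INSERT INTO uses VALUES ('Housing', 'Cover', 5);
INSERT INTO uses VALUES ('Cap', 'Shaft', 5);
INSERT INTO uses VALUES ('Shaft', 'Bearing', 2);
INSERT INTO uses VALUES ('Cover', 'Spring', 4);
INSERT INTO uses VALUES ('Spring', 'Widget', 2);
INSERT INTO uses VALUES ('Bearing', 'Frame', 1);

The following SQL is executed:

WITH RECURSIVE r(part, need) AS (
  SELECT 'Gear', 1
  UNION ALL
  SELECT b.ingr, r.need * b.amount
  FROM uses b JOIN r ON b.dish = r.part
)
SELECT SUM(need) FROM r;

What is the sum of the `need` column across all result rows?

Base: (Gear, need=1).
Iteration 1: components of {Gear} -> Cap = 1*3 = 3.
Iteration 2: components of {Cap} -> Housing = 3*4 = 12, Shaft = 3*5 = 15.
Iteration 3: components of {Housing,Shaft} -> Bearing = 15*2 = 30, Cover = 12*5 = 60.
Iteration 4: components of {Bearing,Cover} -> Frame = 30*1 = 30, Spring = 60*4 = 240.
Iteration 5: components of {Frame,Spring} -> Widget = 240*2 = 480.
Iteration 6: no further components; recursion stops.
SUM(need) = 1 + 3 + 12 + 15 + 60 + 30 + 240 + 30 + 480 = 871.

871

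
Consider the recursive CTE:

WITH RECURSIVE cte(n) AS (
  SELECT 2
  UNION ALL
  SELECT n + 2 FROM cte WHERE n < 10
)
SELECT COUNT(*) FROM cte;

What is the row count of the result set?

5

Base: n=2.
Iteration 1: 2 < 10 holds -> n = 2 + 2 = 4.
Iteration 2: 4 < 10 holds -> n = 4 + 2 = 6.
Iteration 3: 6 < 10 holds -> n = 6 + 2 = 8.
Iteration 4: 8 < 10 holds -> n = 8 + 2 = 10.
Iteration 5: 10 < 10 fails; recursion stops.
Total rows emitted: 5.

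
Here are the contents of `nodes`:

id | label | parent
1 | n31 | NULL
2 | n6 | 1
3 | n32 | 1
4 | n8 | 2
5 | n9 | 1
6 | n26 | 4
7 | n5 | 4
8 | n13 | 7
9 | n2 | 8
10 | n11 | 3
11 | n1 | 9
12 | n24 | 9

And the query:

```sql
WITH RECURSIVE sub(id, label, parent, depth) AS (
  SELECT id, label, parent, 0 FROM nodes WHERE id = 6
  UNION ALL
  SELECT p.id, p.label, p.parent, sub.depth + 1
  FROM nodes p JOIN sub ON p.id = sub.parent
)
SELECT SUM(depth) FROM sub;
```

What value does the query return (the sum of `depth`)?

6

Base: id=6 (n26), parent=4, depth 0.
Iteration 1: join on id=4 -> n8 (id 4, parent=2, depth 1).
Iteration 2: join on id=2 -> n6 (id 2, parent=1, depth 2).
Iteration 3: join on id=1 -> n31 (id 1, parent=NULL, depth 3).
Iteration 4: parent is NULL; no match; recursion stops.
SUM(depth) = 0 + 1 + 2 + 3 = 6.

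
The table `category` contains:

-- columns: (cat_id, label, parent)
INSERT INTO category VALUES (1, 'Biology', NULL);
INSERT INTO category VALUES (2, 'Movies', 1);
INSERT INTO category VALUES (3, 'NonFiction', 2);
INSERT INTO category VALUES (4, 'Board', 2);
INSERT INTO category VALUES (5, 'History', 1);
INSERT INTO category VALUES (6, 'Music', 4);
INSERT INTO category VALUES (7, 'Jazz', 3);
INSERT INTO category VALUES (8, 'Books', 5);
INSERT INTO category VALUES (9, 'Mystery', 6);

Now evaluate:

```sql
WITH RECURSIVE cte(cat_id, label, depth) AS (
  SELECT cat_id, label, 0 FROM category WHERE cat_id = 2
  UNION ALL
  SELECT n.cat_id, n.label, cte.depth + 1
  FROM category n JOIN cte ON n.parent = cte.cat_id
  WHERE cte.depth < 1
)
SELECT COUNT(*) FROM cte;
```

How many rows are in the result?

3

Base: cat_id=2 (Movies) at depth 0.
Iteration 1: rows with parent in {2} -> NonFiction (id 3, depth 1), Board (id 4, depth 1).
Iteration 2: depth < 1 fails for all current rows; recursion stops.
Total rows emitted: 3.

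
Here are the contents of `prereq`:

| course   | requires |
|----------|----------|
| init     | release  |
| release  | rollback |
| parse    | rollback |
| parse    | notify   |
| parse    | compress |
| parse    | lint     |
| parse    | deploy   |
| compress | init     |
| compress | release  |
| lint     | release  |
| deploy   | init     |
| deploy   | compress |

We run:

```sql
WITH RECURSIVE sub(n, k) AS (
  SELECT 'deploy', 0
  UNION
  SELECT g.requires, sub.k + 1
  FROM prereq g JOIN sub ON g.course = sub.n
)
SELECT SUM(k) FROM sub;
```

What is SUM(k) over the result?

Base: (deploy, k=0).
Iteration 1: edges from {deploy} -> (compress, k=1), (init, k=1).
Iteration 2: edges from {compress,init} -> (init, k=2), (release, k=2). [UNION drops 1 duplicate row(s)]
Iteration 3: edges from {init,release} -> (release, k=3), (rollback, k=3).
Iteration 4: edges from {release,rollback} -> (rollback, k=4).
Iteration 5: no outgoing edges from {rollback}; recursion stops.
SUM(k) = 0 + 1 + 1 + 2 + 2 + 3 + 3 + 4 = 16.

16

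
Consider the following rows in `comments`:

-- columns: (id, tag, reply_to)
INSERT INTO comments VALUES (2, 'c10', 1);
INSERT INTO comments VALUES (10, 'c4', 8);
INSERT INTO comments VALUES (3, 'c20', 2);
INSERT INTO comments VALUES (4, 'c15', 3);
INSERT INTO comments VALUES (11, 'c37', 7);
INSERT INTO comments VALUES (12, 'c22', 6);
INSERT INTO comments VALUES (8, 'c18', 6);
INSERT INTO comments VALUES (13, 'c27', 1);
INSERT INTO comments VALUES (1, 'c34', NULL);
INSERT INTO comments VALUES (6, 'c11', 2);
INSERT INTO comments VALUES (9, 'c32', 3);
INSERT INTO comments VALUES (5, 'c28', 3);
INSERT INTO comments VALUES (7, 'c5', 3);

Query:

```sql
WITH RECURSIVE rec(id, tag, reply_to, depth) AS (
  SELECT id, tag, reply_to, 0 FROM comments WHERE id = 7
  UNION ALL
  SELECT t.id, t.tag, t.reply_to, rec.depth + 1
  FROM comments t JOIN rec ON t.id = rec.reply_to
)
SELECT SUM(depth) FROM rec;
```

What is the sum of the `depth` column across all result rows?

6

Base: id=7 (c5), reply_to=3, depth 0.
Iteration 1: join on id=3 -> c20 (id 3, reply_to=2, depth 1).
Iteration 2: join on id=2 -> c10 (id 2, reply_to=1, depth 2).
Iteration 3: join on id=1 -> c34 (id 1, reply_to=NULL, depth 3).
Iteration 4: reply_to is NULL; no match; recursion stops.
SUM(depth) = 0 + 1 + 2 + 3 = 6.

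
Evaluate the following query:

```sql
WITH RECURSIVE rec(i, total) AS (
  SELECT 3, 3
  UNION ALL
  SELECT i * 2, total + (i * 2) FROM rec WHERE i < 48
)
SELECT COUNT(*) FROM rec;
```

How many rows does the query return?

Base: i=3, total=3.
Iteration 1: 3 < 48 holds -> i = 3 * 2 = 6, total = 3 + 6 = 9.
Iteration 2: 6 < 48 holds -> i = 6 * 2 = 12, total = 9 + 12 = 21.
Iteration 3: 12 < 48 holds -> i = 12 * 2 = 24, total = 21 + 24 = 45.
Iteration 4: 24 < 48 holds -> i = 24 * 2 = 48, total = 45 + 48 = 93.
Iteration 5: 48 < 48 fails; recursion stops.
Total rows emitted: 5.

5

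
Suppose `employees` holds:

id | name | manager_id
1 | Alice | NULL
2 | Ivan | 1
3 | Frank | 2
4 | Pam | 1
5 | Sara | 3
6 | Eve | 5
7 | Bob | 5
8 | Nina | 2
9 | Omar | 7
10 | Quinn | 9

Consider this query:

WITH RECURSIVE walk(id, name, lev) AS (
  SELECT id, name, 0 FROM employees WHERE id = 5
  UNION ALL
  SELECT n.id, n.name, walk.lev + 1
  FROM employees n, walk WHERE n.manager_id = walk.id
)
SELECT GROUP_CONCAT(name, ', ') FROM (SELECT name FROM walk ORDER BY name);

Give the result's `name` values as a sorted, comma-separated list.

Base: id=5 (Sara) at lev 0.
Iteration 1: rows with manager_id in {5} -> Eve (id 6, lev 1), Bob (id 7, lev 1).
Iteration 2: rows with manager_id in {6,7} -> Omar (id 9, lev 2).
Iteration 3: rows with manager_id in {9} -> Quinn (id 10, lev 3).
Iteration 4: no rows with manager_id in {10}; recursion stops.

Bob, Eve, Omar, Quinn, Sara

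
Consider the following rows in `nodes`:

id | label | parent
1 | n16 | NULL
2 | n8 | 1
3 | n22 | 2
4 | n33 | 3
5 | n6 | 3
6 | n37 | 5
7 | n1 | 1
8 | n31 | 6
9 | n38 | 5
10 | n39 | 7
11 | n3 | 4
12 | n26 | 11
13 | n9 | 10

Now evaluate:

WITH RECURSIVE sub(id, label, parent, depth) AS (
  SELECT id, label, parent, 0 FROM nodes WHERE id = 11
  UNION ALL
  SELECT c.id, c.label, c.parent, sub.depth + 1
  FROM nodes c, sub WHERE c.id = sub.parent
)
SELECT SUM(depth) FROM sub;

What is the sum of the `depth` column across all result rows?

10

Base: id=11 (n3), parent=4, depth 0.
Iteration 1: join on id=4 -> n33 (id 4, parent=3, depth 1).
Iteration 2: join on id=3 -> n22 (id 3, parent=2, depth 2).
Iteration 3: join on id=2 -> n8 (id 2, parent=1, depth 3).
Iteration 4: join on id=1 -> n16 (id 1, parent=NULL, depth 4).
Iteration 5: parent is NULL; no match; recursion stops.
SUM(depth) = 0 + 1 + 2 + 3 + 4 = 10.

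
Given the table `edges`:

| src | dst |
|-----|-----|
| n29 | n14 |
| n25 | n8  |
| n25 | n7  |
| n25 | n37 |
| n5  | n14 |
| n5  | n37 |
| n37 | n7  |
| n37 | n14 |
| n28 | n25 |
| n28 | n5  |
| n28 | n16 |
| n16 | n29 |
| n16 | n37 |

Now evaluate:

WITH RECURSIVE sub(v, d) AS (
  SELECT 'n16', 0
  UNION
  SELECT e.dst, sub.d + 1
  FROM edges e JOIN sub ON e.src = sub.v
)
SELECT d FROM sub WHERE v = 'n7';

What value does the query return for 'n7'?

2

Base: (n16, d=0).
Iteration 1: edges from {n16} -> (n29, d=1), (n37, d=1).
Iteration 2: edges from {n29,n37} -> (n14, d=2), (n7, d=2). [UNION drops 1 duplicate row(s)]
Iteration 3: no outgoing edges from {n14,n7}; recursion stops.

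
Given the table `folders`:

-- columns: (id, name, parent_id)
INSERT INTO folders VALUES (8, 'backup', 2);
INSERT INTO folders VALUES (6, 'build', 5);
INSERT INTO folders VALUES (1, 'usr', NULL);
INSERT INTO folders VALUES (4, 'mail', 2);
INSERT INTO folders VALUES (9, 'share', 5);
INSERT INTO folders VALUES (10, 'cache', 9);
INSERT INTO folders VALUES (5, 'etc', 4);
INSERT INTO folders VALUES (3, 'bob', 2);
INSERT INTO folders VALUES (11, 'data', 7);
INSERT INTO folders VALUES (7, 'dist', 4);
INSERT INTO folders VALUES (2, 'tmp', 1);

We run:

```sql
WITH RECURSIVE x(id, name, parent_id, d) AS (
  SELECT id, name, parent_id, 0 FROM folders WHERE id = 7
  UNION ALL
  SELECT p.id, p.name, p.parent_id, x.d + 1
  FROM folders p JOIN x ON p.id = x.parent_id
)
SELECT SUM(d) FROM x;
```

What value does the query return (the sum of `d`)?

Base: id=7 (dist), parent_id=4, d 0.
Iteration 1: join on id=4 -> mail (id 4, parent_id=2, d 1).
Iteration 2: join on id=2 -> tmp (id 2, parent_id=1, d 2).
Iteration 3: join on id=1 -> usr (id 1, parent_id=NULL, d 3).
Iteration 4: parent_id is NULL; no match; recursion stops.
SUM(d) = 0 + 1 + 2 + 3 = 6.

6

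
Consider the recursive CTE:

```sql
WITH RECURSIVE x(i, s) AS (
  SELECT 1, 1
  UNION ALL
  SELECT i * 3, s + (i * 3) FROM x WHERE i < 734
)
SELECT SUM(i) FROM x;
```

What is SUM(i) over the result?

Base: i=1, s=1.
Iteration 1: 1 < 734 holds -> i = 1 * 3 = 3, s = 1 + 3 = 4.
Iteration 2: 3 < 734 holds -> i = 3 * 3 = 9, s = 4 + 9 = 13.
Iteration 3: 9 < 734 holds -> i = 9 * 3 = 27, s = 13 + 27 = 40.
Iteration 4: 27 < 734 holds -> i = 27 * 3 = 81, s = 40 + 81 = 121.
Iteration 5: 81 < 734 holds -> i = 81 * 3 = 243, s = 121 + 243 = 364.
Iteration 6: 243 < 734 holds -> i = 243 * 3 = 729, s = 364 + 729 = 1093.
Iteration 7: 729 < 734 holds -> i = 729 * 3 = 2187, s = 1093 + 2187 = 3280.
Iteration 8: 2187 < 734 fails; recursion stops.
SUM(i) = 1 + 3 + 9 + 27 + 81 + 243 + 729 + 2187 = 3280.

3280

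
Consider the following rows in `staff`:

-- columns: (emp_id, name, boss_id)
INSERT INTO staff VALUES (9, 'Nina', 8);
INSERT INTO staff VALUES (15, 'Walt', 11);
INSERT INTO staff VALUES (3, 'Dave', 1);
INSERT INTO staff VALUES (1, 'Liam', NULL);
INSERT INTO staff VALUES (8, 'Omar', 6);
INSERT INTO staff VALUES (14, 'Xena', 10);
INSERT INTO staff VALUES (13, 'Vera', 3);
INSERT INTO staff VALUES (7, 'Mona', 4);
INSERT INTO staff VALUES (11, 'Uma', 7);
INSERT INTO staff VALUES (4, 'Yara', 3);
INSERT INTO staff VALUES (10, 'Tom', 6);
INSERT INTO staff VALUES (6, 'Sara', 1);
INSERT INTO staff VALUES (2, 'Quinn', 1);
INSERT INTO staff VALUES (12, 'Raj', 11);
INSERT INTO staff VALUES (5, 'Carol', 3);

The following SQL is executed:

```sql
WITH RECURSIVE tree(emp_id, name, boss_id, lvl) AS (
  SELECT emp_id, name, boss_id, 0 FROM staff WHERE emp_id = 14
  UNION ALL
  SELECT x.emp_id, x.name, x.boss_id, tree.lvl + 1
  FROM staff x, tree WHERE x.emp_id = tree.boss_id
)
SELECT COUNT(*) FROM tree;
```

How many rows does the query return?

4

Base: emp_id=14 (Xena), boss_id=10, lvl 0.
Iteration 1: join on emp_id=10 -> Tom (id 10, boss_id=6, lvl 1).
Iteration 2: join on emp_id=6 -> Sara (id 6, boss_id=1, lvl 2).
Iteration 3: join on emp_id=1 -> Liam (id 1, boss_id=NULL, lvl 3).
Iteration 4: boss_id is NULL; no match; recursion stops.
Total rows emitted: 4.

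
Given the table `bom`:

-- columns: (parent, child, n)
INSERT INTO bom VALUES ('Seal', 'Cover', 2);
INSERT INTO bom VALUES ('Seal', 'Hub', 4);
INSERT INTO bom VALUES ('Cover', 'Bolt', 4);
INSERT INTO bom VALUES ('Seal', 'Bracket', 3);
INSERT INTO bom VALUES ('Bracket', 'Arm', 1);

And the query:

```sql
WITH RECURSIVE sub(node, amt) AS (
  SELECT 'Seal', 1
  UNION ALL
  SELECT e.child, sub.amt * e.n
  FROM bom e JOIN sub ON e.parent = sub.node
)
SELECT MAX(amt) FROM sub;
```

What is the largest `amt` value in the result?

8

Base: (Seal, amt=1).
Iteration 1: components of {Seal} -> Bracket = 1*3 = 3, Cover = 1*2 = 2, Hub = 1*4 = 4.
Iteration 2: components of {Bracket,Cover,Hub} -> Arm = 3*1 = 3, Bolt = 2*4 = 8.
Iteration 3: no further components; recursion stops.
amt values: 1, 4, 3, 2, 3, 8; the maximum is 8.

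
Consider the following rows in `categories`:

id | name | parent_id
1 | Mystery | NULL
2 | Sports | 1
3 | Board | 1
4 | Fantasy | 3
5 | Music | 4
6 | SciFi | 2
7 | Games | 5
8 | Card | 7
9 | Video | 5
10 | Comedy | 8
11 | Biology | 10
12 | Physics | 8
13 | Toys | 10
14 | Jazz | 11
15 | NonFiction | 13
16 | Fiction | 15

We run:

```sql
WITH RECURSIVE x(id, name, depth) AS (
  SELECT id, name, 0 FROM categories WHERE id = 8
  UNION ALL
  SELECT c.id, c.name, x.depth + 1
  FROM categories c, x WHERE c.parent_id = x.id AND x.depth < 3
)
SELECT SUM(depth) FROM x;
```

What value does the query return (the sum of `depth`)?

Base: id=8 (Card) at depth 0.
Iteration 1: rows with parent_id in {8} -> Comedy (id 10, depth 1), Physics (id 12, depth 1).
Iteration 2: rows with parent_id in {10,12} -> Biology (id 11, depth 2), Toys (id 13, depth 2).
Iteration 3: rows with parent_id in {11,13} -> Jazz (id 14, depth 3), NonFiction (id 15, depth 3).
Iteration 4: depth < 3 fails for all current rows; recursion stops.
SUM(depth) = 0 + 1 + 1 + 2 + 2 + 3 + 3 = 12.

12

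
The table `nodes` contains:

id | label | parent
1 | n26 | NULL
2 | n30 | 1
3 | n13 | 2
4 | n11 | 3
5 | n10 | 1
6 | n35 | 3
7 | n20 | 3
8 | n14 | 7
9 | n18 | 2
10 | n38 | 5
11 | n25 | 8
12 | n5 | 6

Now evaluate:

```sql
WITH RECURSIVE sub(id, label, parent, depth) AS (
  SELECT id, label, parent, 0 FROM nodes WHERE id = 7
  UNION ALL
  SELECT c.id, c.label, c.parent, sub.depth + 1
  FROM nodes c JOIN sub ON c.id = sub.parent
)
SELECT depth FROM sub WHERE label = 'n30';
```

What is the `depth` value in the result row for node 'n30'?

Base: id=7 (n20), parent=3, depth 0.
Iteration 1: join on id=3 -> n13 (id 3, parent=2, depth 1).
Iteration 2: join on id=2 -> n30 (id 2, parent=1, depth 2).
Iteration 3: join on id=1 -> n26 (id 1, parent=NULL, depth 3).
Iteration 4: parent is NULL; no match; recursion stops.

2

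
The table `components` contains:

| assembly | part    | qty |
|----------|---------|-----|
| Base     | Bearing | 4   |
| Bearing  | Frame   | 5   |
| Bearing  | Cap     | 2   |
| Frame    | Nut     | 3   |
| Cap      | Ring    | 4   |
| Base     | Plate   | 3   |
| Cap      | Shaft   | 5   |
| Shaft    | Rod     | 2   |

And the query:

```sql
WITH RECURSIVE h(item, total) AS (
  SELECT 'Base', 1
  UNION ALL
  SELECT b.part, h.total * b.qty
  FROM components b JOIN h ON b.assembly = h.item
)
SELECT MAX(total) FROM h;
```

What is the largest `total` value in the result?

Base: (Base, total=1).
Iteration 1: components of {Base} -> Bearing = 1*4 = 4, Plate = 1*3 = 3.
Iteration 2: components of {Bearing,Plate} -> Cap = 4*2 = 8, Frame = 4*5 = 20.
Iteration 3: components of {Cap,Frame} -> Nut = 20*3 = 60, Ring = 8*4 = 32, Shaft = 8*5 = 40.
Iteration 4: components of {Nut,Ring,Shaft} -> Rod = 40*2 = 80.
Iteration 5: no further components; recursion stops.
total values: 1, 4, 3, 20, 8, 60, 32, 40, 80; the maximum is 80.

80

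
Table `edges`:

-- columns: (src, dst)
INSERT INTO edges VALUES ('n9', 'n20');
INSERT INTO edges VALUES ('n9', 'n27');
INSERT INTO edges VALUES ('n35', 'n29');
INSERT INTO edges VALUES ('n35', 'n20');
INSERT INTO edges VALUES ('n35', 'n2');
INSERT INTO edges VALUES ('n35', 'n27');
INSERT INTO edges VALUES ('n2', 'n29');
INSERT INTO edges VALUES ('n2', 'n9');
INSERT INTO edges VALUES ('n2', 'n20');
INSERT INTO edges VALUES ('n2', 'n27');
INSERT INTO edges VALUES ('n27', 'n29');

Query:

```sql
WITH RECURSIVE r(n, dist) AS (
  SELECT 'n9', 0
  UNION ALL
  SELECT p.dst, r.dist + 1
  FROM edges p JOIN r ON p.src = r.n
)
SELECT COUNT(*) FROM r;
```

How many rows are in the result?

4

Base: (n9, dist=0).
Iteration 1: edges from {n9} -> (n20, dist=1), (n27, dist=1).
Iteration 2: edges from {n20,n27} -> (n29, dist=2).
Iteration 3: no outgoing edges from {n29}; recursion stops.
Total rows emitted: 4.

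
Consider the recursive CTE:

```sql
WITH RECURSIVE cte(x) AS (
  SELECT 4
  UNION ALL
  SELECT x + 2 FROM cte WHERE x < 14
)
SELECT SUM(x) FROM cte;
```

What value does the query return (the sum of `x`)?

54

Base: x=4.
Iteration 1: 4 < 14 holds -> x = 4 + 2 = 6.
Iteration 2: 6 < 14 holds -> x = 6 + 2 = 8.
Iteration 3: 8 < 14 holds -> x = 8 + 2 = 10.
Iteration 4: 10 < 14 holds -> x = 10 + 2 = 12.
Iteration 5: 12 < 14 holds -> x = 12 + 2 = 14.
Iteration 6: 14 < 14 fails; recursion stops.
SUM(x) = 4 + 6 + 8 + 10 + 12 + 14 = 54.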